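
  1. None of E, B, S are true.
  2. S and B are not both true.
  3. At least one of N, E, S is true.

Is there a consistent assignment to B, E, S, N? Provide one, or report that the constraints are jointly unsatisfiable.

B = False, E = False, S = False, N = True

  (1) {E, B, S}: 0 true — none ✓
  (2) S=F, B=F — not both ✓
  (3) {N, E, S}: 1 true — at least one ✓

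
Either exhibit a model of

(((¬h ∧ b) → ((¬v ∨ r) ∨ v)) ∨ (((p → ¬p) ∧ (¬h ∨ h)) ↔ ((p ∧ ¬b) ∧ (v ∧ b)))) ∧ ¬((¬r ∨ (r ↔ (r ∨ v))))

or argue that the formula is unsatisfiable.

The conjunct ¬((¬r ∨ (r ↔ (r ∨ v)))) is unsatisfiable on its own:
  r=F, v=F: evaluates to False.
  r=F, v=T: evaluates to False.
  r=T, v=F: evaluates to False.
  r=T, v=T: evaluates to False.
So the whole conjunction is unsatisfiable.

Unsatisfiable — no assignment works.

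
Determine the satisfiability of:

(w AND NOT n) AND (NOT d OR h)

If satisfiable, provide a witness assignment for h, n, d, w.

h=T; n=F; d=T; w=T

  w AND NOT n = True
    NOT n = True
  NOT d OR h = True
    NOT d = False
Both conjuncts True, so the formula holds.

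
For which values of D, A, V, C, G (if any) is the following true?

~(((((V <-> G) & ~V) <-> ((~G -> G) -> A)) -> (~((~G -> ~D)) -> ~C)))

D = True, A = False, V = False, C = True, G = False

  ~(((((V <-> G) & ~V) <-> ((~G -> G) -> A)) -> (~((~G -> ~D)) -> ~C))) = True
    (((V <-> G) & ~V) <-> ((~G -> G) -> A)) -> (~((~G -> ~D)) -> ~C) = False
      ((V <-> G) & ~V) <-> ((~G -> G) -> A) = True
        (V <-> G) & ~V = True
          V <-> G = True
          ~V = True
        (~G -> G) -> A = True
          ~G -> G = False
            ~G = True
      ~((~G -> ~D)) -> ~C = False
        ~((~G -> ~D)) = True
          ~G -> ~D = False
            ~G = True
            ~D = False
        ~C = False
The formula evaluates to True.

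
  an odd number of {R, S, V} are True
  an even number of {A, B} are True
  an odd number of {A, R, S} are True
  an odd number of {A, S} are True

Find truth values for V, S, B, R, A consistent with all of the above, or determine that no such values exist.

V = True; S = False; B = True; R = False; A = True

{R, S, V}: 1 true → odd ✓
{A, B}: 2 true → even ✓
{A, R, S}: 1 true → odd ✓
{A, S}: 1 true → odd ✓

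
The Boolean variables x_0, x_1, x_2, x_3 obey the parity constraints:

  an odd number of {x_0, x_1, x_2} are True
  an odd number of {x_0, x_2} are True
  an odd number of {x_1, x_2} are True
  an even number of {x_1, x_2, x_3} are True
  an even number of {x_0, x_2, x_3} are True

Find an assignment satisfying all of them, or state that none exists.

x_0: False, x_1: False, x_2: True, x_3: True

{x_0, x_1, x_2}: 1 true → odd ✓
{x_0, x_2}: 1 true → odd ✓
{x_1, x_2}: 1 true → odd ✓
{x_1, x_2, x_3}: 2 true → even ✓
{x_0, x_2, x_3}: 2 true → even ✓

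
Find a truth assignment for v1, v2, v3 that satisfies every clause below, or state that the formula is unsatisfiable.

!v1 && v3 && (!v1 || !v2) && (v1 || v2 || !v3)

Unit clause (!v1) forces v1 = False.
Unit clause (v3) forces v3 = True.
In (v1 || v2 || !v3) only v2 is left, so v2 = True.
Check each clause:
  (!v1): !v1 holds.
  (v3): v3 holds.
  (!v1 || !v2): !v1 holds.
  (v1 || v2 || !v3): v2 holds.
All clauses satisfied.

v1 = False, v2 = True, v3 = True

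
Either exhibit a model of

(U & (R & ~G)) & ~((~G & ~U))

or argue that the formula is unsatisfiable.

U = True, R = True, G = False

  U & (R & ~G) = True
    R & ~G = True
      ~G = True
  ~((~G & ~U)) = True
    ~G & ~U = False
      ~G = True
      ~U = False
Both conjuncts True, so the formula holds.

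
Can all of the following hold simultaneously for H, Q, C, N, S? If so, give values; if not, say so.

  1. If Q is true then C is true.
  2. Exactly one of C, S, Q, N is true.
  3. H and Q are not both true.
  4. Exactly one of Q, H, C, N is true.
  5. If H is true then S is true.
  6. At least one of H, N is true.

H: True, Q: False, C: False, N: False, S: True

  (1) Q=F ⇒ C: vacuous ✓
  (2) {C, S, Q, N}: 1 true — exactly one ✓
  (3) H=T, Q=F — not both ✓
  (4) {Q, H, C, N}: 1 true — exactly one ✓
  (5) H=T ⇒ S: T ✓
  (6) {H, N}: 1 true — at least one ✓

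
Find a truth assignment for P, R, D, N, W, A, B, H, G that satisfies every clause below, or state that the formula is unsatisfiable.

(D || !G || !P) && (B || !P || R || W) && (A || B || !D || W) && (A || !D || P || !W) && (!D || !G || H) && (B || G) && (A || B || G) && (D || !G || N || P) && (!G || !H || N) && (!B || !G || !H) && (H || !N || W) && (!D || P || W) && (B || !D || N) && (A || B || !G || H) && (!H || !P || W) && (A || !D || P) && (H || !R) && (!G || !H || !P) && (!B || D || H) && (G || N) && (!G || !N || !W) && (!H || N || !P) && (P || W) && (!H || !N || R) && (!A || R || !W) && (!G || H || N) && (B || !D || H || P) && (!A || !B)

P=T, R=F, D=T, N=T, W=T, A=F, B=T, H=F, G=F

Set P = True.
Set R = False.
Set D = True.
Try N = False:
  (B || !D || N) forces B = True.
  (G || N) forces G = True.
  (!D || !G || H) forces H = True.
  clause (!G || !H || N) is falsified — backtrack.
So N = True.
  then (!H || !N || R) forces H = False.
  then (!D || !G || H) forces G = False.
  then (B || G) forces B = True.
  then (H || !N || W) forces W = True.
  then (!A || R || !W) forces A = False.
All clauses satisfied.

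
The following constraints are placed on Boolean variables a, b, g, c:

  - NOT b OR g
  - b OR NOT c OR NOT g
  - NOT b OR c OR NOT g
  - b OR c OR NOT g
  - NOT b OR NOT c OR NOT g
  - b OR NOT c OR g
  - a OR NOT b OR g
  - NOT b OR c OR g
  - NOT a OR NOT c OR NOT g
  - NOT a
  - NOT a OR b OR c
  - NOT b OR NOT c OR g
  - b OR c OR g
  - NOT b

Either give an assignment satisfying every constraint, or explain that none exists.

No satisfying assignment exists.

Case g = True:
  (NOT a) forces a = False.
  (NOT b) forces b = False.
  (b OR NOT c OR NOT g) forces c = False.
  Clause (b OR c OR NOT g) is falsified — contradiction.
Case g = False:
  (NOT b OR g) forces b = False.
  (b OR NOT c OR g) forces c = False.
  Clause (b OR c OR g) is falsified — contradiction.
Both cases fail, so the formula is unsatisfiable.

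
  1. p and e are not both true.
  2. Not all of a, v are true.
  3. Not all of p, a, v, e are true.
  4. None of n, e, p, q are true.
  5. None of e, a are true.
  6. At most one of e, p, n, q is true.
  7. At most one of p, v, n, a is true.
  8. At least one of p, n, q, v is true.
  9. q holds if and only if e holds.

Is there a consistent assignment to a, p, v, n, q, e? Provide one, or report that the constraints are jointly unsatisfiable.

a = False, p = False, v = True, n = False, q = False, e = False

  (1) p=F, e=F — not both ✓
  (2) {a, v}: 1/2 true — not all ✓
  (3) {p, a, v, e}: 1/4 true — not all ✓
  (4) {n, e, p, q}: 0 true — none ✓
  (5) {e, a}: 0 true — none ✓
  (6) {e, p, n, q}: 0 true — at most one ✓
  (7) {p, v, n, a}: 1 true — at most one ✓
  (8) {p, n, q, v}: 1 true — at least one ✓
  (9) q=F, e=F — same ✓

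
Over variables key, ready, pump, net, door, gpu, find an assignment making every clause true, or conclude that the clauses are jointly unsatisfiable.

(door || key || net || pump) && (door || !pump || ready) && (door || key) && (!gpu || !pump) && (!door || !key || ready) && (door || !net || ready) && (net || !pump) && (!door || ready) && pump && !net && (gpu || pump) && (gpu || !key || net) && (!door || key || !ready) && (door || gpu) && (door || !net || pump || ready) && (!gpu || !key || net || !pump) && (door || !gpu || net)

Unsatisfiable — no assignment works.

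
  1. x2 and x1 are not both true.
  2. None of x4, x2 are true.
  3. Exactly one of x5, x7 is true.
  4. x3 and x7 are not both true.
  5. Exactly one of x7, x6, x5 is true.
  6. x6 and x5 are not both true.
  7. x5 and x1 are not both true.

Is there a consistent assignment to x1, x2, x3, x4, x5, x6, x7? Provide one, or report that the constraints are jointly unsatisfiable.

x1 = False, x2 = False, x3 = False, x4 = False, x5 = True, x6 = False, x7 = False

  (1) x2=F, x1=F — not both ✓
  (2) {x4, x2}: 0 true — none ✓
  (3) {x5, x7}: 1 true — exactly one ✓
  (4) x3=F, x7=F — not both ✓
  (5) {x7, x6, x5}: 1 true — exactly one ✓
  (6) x6=F, x5=T — not both ✓
  (7) x5=T, x1=F — not both ✓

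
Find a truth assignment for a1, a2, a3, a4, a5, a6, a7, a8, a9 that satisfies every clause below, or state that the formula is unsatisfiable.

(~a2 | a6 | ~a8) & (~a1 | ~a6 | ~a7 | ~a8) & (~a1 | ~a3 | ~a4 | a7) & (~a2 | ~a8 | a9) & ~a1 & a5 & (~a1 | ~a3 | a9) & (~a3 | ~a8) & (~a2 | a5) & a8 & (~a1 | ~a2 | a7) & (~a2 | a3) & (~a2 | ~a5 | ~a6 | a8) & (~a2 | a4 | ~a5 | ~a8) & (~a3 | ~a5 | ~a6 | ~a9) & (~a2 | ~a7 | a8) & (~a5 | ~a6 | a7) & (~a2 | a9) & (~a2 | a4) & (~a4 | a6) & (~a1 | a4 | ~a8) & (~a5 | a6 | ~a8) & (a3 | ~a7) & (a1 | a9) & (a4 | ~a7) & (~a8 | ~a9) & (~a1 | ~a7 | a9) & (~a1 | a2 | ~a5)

Unsatisfiable — no assignment works.

Case a9 = True:
  (~a1) forces a1 = False.
  (a5) forces a5 = True.
  (a8) forces a8 = True.
  Clause (~a8 | ~a9) is falsified — contradiction.
Case a9 = False:
  (~a1) forces a1 = False.
  Clause (a1 | a9) is falsified — contradiction.
Both cases fail, so the formula is unsatisfiable.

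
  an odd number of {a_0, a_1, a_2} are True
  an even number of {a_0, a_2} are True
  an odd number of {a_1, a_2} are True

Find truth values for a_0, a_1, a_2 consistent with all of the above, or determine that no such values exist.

a_0 = False, a_1 = True, a_2 = False

{a_0, a_1, a_2}: 1 true → odd ✓
{a_0, a_2}: 0 true → even ✓
{a_1, a_2}: 1 true → odd ✓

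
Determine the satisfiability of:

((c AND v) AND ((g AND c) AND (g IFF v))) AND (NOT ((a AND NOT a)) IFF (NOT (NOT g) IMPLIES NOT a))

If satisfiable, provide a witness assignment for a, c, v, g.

a = False, c = True, v = True, g = True

  (c AND v) AND ((g AND c) AND (g IFF v)) = True
    c AND v = True
    (g AND c) AND (g IFF v) = True
      g AND c = True
      g IFF v = True
  NOT ((a AND NOT a)) IFF (NOT (NOT g) IMPLIES NOT a) = True
    NOT ((a AND NOT a)) = True
      a AND NOT a = False
        NOT a = True
    NOT (NOT g) IMPLIES NOT a = True
      NOT (NOT g) = True
        NOT g = False
      NOT a = True
Both conjuncts True, so the formula holds.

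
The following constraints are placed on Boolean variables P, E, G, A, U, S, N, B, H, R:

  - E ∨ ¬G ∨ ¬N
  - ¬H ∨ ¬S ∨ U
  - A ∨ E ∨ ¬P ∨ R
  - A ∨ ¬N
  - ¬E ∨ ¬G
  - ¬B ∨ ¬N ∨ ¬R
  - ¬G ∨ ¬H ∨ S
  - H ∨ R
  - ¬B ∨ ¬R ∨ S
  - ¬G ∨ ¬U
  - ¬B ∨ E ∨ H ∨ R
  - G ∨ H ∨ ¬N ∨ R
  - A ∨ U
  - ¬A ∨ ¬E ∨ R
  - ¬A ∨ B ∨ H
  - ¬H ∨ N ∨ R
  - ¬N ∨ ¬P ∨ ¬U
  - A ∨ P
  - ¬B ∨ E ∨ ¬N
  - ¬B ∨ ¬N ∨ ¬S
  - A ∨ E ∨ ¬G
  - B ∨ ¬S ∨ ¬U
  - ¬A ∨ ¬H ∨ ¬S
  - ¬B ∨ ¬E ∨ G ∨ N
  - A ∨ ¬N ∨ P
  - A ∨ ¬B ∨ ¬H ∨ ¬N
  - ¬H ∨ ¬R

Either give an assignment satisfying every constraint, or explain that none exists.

P = False, E = False, G = False, A = True, U = False, S = True, N = False, B = True, H = False, R = True

Set P = False.
  then (A ∨ P) forces A = True.
Set E = False.
Set G = False.
Set U = False.
Set S = True.
  then (¬H ∨ ¬S ∨ U) forces H = False.
  then (H ∨ R) forces R = True.
  then (¬A ∨ B ∨ H) forces B = True.
  then (¬B ∨ E ∨ ¬N) forces N = False.
All clauses satisfied.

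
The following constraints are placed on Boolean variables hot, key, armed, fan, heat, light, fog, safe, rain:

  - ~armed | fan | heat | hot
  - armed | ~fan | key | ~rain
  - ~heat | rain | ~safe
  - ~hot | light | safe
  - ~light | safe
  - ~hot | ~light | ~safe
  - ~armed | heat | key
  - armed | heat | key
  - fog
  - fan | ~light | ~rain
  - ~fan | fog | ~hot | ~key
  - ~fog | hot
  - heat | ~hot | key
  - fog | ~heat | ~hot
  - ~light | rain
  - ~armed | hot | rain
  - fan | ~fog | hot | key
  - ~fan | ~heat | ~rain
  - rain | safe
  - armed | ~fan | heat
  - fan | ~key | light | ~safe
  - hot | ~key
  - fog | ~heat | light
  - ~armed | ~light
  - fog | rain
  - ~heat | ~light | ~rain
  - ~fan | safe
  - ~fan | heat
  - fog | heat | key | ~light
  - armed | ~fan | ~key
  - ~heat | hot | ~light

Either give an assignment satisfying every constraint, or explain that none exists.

Unit clause (fog) forces fog = True.
In (~fog | hot) only hot is left, so hot = True.
Set key = False.
  then (heat | ~hot | key) forces heat = True.
Set armed = False.
Try fan = True:
  (armed | ~fan | key | ~rain) forces rain = False.
  (~heat | rain | ~safe) forces safe = False.
  clause (rain | safe) is falsified — backtrack.
So fan = False.
Set light = False.
  then (~hot | light | safe) forces safe = True.
  then (~heat | rain | ~safe) forces rain = True.
All clauses satisfied.

hot = True, key = False, armed = False, fan = False, heat = True, light = False, fog = True, safe = True, rain = True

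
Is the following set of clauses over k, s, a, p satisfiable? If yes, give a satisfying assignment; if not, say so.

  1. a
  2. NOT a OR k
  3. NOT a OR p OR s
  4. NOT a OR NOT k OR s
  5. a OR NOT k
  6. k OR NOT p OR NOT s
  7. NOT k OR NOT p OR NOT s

Unit clause (a) forces a = True.
In (NOT a OR k) only k is left, so k = True.
In (NOT a OR NOT k OR s) only s is left, so s = True.
In (NOT k OR NOT p OR NOT s) only NOT p is left, so p = False.
Check each clause:
  (a): a holds.
  (NOT a OR k): k holds.
  (NOT a OR p OR s): s holds.
  (NOT a OR NOT k OR s): s holds.
  (a OR NOT k): a holds.
  (k OR NOT p OR NOT s): k holds.
  (NOT k OR NOT p OR NOT s): NOT p holds.
All clauses satisfied.

k = True, s = True, a = True, p = False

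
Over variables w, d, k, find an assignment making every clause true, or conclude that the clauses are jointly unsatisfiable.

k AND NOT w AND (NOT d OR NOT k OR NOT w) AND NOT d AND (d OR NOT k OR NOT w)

w=F; d=F; k=T

Unit clause (k) forces k = True.
Unit clause (NOT w) forces w = False.
Unit clause (NOT d) forces d = False.
All clauses satisfied.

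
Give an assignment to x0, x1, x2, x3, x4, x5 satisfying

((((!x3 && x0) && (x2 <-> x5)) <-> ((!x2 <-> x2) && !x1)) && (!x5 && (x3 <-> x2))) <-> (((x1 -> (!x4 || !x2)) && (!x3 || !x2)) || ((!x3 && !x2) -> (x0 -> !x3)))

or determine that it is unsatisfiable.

x0 = False, x1 = True, x2 = False, x3 = False, x4 = True, x5 = False

  ((((!x3 && x0) && (x2 <-> x5)) <-> ((!x2 <-> x2) && !x1)) && (!x5 && (x3 <-> x2))) <-> (((x1 -> (!x4 || !x2)) && (!x3 || !x2)) || ((!x3 && !x2) -> (x0 -> !x3))) = True
    (((!x3 && x0) && (x2 <-> x5)) <-> ((!x2 <-> x2) && !x1)) && (!x5 && (x3 <-> x2)) = True
      ((!x3 && x0) && (x2 <-> x5)) <-> ((!x2 <-> x2) && !x1) = True
        (!x3 && x0) && (x2 <-> x5) = False
          !x3 && x0 = False
            !x3 = True
          x2 <-> x5 = True
        (!x2 <-> x2) && !x1 = False
          !x2 <-> x2 = False
            !x2 = True
          !x1 = False
      !x5 && (x3 <-> x2) = True
        !x5 = True
        x3 <-> x2 = True
    ((x1 -> (!x4 || !x2)) && (!x3 || !x2)) || ((!x3 && !x2) -> (x0 -> !x3)) = True
      (x1 -> (!x4 || !x2)) && (!x3 || !x2) = True
        x1 -> (!x4 || !x2) = True
          !x4 || !x2 = True
            !x4 = False
            !x2 = True
        !x3 || !x2 = True
          !x3 = True
          !x2 = True
      (!x3 && !x2) -> (x0 -> !x3) = True
        !x3 && !x2 = True
          !x3 = True
          !x2 = True
        x0 -> !x3 = True
          !x3 = True
The formula evaluates to True.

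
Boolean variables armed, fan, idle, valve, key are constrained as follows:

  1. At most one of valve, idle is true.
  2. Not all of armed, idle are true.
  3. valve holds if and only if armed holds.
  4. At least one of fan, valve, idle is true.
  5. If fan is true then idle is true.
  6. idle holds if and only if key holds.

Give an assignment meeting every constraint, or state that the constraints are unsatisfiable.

armed = False; fan = False; idle = True; valve = False; key = True

  (1) {valve, idle}: 1 true — at most one ✓
  (2) {armed, idle}: 1/2 true — not all ✓
  (3) valve=F, armed=F — same ✓
  (4) {fan, valve, idle}: 1 true — at least one ✓
  (5) fan=F ⇒ idle: vacuous ✓
  (6) idle=T, key=T — same ✓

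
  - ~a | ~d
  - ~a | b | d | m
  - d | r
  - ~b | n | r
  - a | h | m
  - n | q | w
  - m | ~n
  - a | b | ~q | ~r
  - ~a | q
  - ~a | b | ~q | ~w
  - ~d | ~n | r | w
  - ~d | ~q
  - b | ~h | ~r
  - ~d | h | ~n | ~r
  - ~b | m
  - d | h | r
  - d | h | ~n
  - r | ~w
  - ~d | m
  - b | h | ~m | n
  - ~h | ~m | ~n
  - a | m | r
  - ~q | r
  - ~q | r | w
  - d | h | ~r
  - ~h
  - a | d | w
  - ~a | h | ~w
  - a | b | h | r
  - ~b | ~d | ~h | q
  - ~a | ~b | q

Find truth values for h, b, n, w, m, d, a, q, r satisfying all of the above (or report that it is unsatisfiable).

h = False, b = True, n = False, w = True, m = True, d = True, a = False, q = False, r = True

Unit clause (~h) forces h = False.
Set b = True.
  then (~b | m) forces m = True.
Set n = False.
  then (~b | n | r) forces r = True.
  then (d | h | ~r) forces d = True.
  then (~a | ~d) forces a = False.
  then (~d | ~q) forces q = False.
  then (n | q | w) forces w = True.
All clauses satisfied.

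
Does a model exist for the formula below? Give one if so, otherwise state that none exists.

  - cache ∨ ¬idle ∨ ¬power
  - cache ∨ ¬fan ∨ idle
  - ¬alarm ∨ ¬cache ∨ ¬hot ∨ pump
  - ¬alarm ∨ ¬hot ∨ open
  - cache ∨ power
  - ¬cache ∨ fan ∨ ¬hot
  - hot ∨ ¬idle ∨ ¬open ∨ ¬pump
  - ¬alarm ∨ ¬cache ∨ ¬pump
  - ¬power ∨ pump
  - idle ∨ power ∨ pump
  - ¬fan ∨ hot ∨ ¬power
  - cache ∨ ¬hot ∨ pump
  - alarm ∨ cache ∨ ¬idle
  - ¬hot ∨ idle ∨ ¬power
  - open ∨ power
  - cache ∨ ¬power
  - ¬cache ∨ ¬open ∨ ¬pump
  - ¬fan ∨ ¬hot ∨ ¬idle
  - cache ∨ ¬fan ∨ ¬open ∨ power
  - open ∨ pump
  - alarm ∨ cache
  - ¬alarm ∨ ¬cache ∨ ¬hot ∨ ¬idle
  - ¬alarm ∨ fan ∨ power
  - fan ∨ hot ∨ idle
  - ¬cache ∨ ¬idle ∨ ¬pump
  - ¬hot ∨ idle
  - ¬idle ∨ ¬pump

hot = False, open = True, fan = False, power = False, cache = True, pump = False, idle = True, alarm = False

Set hot = False.
Set open = True.
Set fan = False.
  then (fan ∨ hot ∨ idle) forces idle = True.
  then (¬idle ∨ ¬pump) forces pump = False.
  then (¬power ∨ pump) forces power = False.
  then (¬alarm ∨ fan ∨ power) forces alarm = False.
  then (cache ∨ power) forces cache = True.
All clauses satisfied.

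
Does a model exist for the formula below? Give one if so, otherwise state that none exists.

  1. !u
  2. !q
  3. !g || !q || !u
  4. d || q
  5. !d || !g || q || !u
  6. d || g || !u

g = True; q = False; u = False; d = True

Unit clause (!u) forces u = False.
Unit clause (!q) forces q = False.
In (d || q) only d is left, so d = True.
Set g = True.
Check each clause:
  (!u): !u holds.
  (!q): !q holds.
  (!g || !q || !u): !q holds.
  (d || q): d holds.
  (!d || !g || q || !u): !u holds.
  (d || g || !u): d holds.
All clauses satisfied.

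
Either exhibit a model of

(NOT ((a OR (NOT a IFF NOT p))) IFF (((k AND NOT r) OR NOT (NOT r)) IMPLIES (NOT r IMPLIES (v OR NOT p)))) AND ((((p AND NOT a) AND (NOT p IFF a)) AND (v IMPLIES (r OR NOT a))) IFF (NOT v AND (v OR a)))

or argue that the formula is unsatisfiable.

Unsatisfiable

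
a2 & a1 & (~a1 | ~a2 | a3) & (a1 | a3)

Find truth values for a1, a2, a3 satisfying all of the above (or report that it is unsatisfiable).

Unit clause (a2) forces a2 = True.
Unit clause (a1) forces a1 = True.
In (~a1 | ~a2 | a3) only a3 is left, so a3 = True.
Check each clause:
  (a2): a2 holds.
  (a1): a1 holds.
  (~a1 | ~a2 | a3): a3 holds.
  (a1 | a3): a1 holds.
All clauses satisfied.

a1 = True, a2 = True, a3 = True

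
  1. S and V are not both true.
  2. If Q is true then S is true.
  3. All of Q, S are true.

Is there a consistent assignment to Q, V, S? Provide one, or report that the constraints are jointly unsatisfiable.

Q: True; V: False; S: True

  (1) S=T, V=F — not both ✓
  (2) Q=T ⇒ S: T ✓
  (3) {Q, S}: all 2 true ✓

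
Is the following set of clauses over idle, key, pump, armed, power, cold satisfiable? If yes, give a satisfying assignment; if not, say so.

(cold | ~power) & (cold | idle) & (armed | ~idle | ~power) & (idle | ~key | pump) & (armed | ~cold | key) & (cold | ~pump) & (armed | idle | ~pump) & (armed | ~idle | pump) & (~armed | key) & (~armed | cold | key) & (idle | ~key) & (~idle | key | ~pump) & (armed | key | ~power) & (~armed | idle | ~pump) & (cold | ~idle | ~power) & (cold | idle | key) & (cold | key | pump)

Set idle = True.
Try key = False:
  (~armed | key) forces armed = False.
  (armed | ~idle | ~power) forces power = False.
  (armed | ~cold | key) forces cold = False.
  (cold | ~pump) forces pump = False.
  clause (armed | ~idle | pump) is falsified — backtrack.
So key = True.
Set pump = False.
  then (armed | ~idle | pump) forces armed = True.
Set power = False.
Set cold = False.
All clauses satisfied.

idle=T; key=T; pump=F; armed=T; power=F; cold=F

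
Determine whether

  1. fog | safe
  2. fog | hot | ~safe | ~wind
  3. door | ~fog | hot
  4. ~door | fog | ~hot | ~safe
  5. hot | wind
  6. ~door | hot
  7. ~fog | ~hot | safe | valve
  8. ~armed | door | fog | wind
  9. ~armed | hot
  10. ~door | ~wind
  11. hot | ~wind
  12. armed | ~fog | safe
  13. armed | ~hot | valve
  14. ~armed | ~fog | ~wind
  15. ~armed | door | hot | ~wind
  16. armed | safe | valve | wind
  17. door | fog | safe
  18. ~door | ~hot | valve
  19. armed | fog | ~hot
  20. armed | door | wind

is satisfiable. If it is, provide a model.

valve=T; hot=T; safe=T; wind=F; door=T; fog=T; armed=T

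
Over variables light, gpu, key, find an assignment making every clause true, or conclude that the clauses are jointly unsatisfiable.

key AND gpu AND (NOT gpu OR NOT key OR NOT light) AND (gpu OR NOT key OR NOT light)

Unit clause (key) forces key = True.
Unit clause (gpu) forces gpu = True.
In (NOT gpu OR NOT key OR NOT light) only NOT light is left, so light = False.
All clauses satisfied.

light=F, gpu=T, key=T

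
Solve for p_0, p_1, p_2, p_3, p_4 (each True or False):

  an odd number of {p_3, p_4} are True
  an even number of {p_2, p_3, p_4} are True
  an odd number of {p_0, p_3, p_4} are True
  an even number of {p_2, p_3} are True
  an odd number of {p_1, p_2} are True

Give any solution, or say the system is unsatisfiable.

p_0: False; p_1: False; p_2: True; p_3: True; p_4: False

{p_3, p_4}: 1 true → odd ✓
{p_2, p_3, p_4}: 2 true → even ✓
{p_0, p_3, p_4}: 1 true → odd ✓
{p_2, p_3}: 2 true → even ✓
{p_1, p_2}: 1 true → odd ✓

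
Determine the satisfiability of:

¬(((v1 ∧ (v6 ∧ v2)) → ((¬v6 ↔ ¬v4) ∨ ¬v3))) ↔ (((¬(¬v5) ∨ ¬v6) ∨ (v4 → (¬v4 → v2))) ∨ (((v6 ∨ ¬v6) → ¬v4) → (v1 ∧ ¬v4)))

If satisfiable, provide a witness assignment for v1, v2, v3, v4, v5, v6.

v1=T, v2=T, v3=T, v4=F, v5=F, v6=T

  ¬(((v1 ∧ (v6 ∧ v2)) → ((¬v6 ↔ ¬v4) ∨ ¬v3))) ↔ (((¬(¬v5) ∨ ¬v6) ∨ (v4 → (¬v4 → v2))) ∨ (((v6 ∨ ¬v6) → ¬v4) → (v1 ∧ ¬v4))) = True
    ¬(((v1 ∧ (v6 ∧ v2)) → ((¬v6 ↔ ¬v4) ∨ ¬v3))) = True
      (v1 ∧ (v6 ∧ v2)) → ((¬v6 ↔ ¬v4) ∨ ¬v3) = False
        v1 ∧ (v6 ∧ v2) = True
          v6 ∧ v2 = True
        (¬v6 ↔ ¬v4) ∨ ¬v3 = False
          ¬v6 ↔ ¬v4 = False
            ¬v6 = False
            ¬v4 = True
          ¬v3 = False
    ((¬(¬v5) ∨ ¬v6) ∨ (v4 → (¬v4 → v2))) ∨ (((v6 ∨ ¬v6) → ¬v4) → (v1 ∧ ¬v4)) = True
      (¬(¬v5) ∨ ¬v6) ∨ (v4 → (¬v4 → v2)) = True
        ¬(¬v5) ∨ ¬v6 = False
          ¬(¬v5) = False
            ¬v5 = True
          ¬v6 = False
        v4 → (¬v4 → v2) = True
          ¬v4 → v2 = True
            ¬v4 = True
      ((v6 ∨ ¬v6) → ¬v4) → (v1 ∧ ¬v4) = True
        (v6 ∨ ¬v6) → ¬v4 = True
          v6 ∨ ¬v6 = True
            ¬v6 = False
          ¬v4 = True
        v1 ∧ ¬v4 = True
          ¬v4 = True
The formula evaluates to True.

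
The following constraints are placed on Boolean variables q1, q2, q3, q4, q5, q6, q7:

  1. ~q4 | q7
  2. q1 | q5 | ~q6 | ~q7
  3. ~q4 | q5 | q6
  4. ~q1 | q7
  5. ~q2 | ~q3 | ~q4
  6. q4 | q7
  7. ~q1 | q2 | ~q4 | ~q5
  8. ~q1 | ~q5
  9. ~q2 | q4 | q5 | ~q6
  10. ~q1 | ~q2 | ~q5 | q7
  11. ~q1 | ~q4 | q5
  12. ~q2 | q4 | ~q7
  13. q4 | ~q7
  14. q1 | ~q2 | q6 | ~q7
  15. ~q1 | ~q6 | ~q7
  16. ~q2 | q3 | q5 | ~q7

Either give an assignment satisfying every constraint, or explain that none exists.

Try q1 = True:
  (~q1 | q7) forces q7 = True.
  (~q1 | ~q5) forces q5 = False.
  (~q1 | ~q4 | q5) forces q4 = False.
  clause (q4 | ~q7) is falsified — backtrack.
So q1 = False.
Set q2 = False.
Set q3 = True.
Set q4 = True.
  then (~q4 | q7) forces q7 = True.
Set q5 = True.
Set q6 = True.
All clauses satisfied.

q1=F; q2=F; q3=T; q4=T; q5=T; q6=T; q7=T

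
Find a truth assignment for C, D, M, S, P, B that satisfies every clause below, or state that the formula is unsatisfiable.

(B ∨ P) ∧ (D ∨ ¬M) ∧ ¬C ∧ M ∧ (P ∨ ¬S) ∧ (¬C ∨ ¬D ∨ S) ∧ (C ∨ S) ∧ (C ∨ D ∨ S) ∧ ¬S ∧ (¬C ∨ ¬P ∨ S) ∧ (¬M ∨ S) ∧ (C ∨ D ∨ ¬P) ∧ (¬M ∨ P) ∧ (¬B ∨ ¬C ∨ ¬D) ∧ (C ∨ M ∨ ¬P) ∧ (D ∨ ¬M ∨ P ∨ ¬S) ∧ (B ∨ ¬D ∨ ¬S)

UNSATISFIABLE

Case S = True:
  Clause (¬S) is falsified — contradiction.
Case S = False:
  (¬C) forces C = False.
  Clause (C ∨ S) is falsified — contradiction.
Both cases fail, so the formula is unsatisfiable.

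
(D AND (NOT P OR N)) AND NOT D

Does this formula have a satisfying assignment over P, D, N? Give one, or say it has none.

Unsatisfiable

Case D = True: the conjunct NOT D is False.
Case D = False: the conjunct D is False.
Both cases fail — unsatisfiable.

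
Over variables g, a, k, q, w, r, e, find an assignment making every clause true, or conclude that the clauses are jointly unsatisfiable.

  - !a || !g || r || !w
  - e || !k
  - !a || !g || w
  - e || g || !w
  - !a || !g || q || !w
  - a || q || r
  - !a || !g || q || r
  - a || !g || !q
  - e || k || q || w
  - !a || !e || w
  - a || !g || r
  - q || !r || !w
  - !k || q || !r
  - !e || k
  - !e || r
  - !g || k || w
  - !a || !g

g = False, a = False, k = False, q = True, w = False, r = True, e = False

Set g = False.
Set a = False.
Set k = False.
  then (!e || k) forces e = False.
  then (e || g || !w) forces w = False.
  then (e || k || q || w) forces q = True.
Set r = True.
All clauses satisfied.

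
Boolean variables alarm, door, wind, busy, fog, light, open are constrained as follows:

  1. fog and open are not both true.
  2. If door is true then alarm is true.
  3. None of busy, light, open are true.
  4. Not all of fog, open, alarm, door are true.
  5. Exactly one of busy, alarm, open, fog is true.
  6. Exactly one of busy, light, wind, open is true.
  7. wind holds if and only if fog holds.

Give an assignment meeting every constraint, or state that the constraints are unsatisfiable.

alarm=F, door=F, wind=T, busy=F, fog=T, light=F, open=F

  (1) fog=T, open=F — not both ✓
  (2) door=F ⇒ alarm: vacuous ✓
  (3) {busy, light, open}: 0 true — none ✓
  (4) {fog, open, alarm, door}: 1/4 true — not all ✓
  (5) {busy, alarm, open, fog}: 1 true — exactly one ✓
  (6) {busy, light, wind, open}: 1 true — exactly one ✓
  (7) wind=T, fog=T — same ✓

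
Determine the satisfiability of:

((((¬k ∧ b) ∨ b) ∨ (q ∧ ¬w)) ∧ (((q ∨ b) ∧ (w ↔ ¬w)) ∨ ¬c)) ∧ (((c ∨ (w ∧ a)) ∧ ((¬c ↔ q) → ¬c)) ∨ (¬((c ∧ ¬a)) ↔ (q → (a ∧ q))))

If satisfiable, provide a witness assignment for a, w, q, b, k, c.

a = False, w = True, q = False, b = True, k = False, c = False

  (((¬k ∧ b) ∨ b) ∨ (q ∧ ¬w)) ∧ (((q ∨ b) ∧ (w ↔ ¬w)) ∨ ¬c) = True
    ((¬k ∧ b) ∨ b) ∨ (q ∧ ¬w) = True
      (¬k ∧ b) ∨ b = True
        ¬k ∧ b = True
          ¬k = True
      q ∧ ¬w = False
        ¬w = False
    ((q ∨ b) ∧ (w ↔ ¬w)) ∨ ¬c = True
      (q ∨ b) ∧ (w ↔ ¬w) = False
        q ∨ b = True
        w ↔ ¬w = False
          ¬w = False
      ¬c = True
  ((c ∨ (w ∧ a)) ∧ ((¬c ↔ q) → ¬c)) ∨ (¬((c ∧ ¬a)) ↔ (q → (a ∧ q))) = True
    (c ∨ (w ∧ a)) ∧ ((¬c ↔ q) → ¬c) = False
      c ∨ (w ∧ a) = False
        w ∧ a = False
      (¬c ↔ q) → ¬c = True
        ¬c ↔ q = False
          ¬c = True
        ¬c = True
    ¬((c ∧ ¬a)) ↔ (q → (a ∧ q)) = True
      ¬((c ∧ ¬a)) = True
        c ∧ ¬a = False
          ¬a = True
      q → (a ∧ q) = True
        a ∧ q = False
Both conjuncts True, so the formula holds.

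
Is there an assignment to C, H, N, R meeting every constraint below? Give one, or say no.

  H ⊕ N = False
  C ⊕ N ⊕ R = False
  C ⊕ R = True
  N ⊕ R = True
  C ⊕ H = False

C=T, H=T, N=T, R=F

H ⊕ N = T ⊕ T = False ✓
C ⊕ N ⊕ R = T ⊕ T ⊕ F = False ✓
C ⊕ R = T ⊕ F = True ✓
N ⊕ R = T ⊕ F = True ✓
C ⊕ H = T ⊕ T = False ✓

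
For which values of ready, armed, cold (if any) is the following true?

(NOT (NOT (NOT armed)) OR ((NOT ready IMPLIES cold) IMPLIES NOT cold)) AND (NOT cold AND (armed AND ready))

ready = True, armed = True, cold = False

  NOT (NOT (NOT armed)) OR ((NOT ready IMPLIES cold) IMPLIES NOT cold) = True
    NOT (NOT (NOT armed)) = False
      NOT (NOT armed) = True
        NOT armed = False
    (NOT ready IMPLIES cold) IMPLIES NOT cold = True
      NOT ready IMPLIES cold = True
        NOT ready = False
      NOT cold = True
  NOT cold AND (armed AND ready) = True
    NOT cold = True
    armed AND ready = True
Both conjuncts True, so the formula holds.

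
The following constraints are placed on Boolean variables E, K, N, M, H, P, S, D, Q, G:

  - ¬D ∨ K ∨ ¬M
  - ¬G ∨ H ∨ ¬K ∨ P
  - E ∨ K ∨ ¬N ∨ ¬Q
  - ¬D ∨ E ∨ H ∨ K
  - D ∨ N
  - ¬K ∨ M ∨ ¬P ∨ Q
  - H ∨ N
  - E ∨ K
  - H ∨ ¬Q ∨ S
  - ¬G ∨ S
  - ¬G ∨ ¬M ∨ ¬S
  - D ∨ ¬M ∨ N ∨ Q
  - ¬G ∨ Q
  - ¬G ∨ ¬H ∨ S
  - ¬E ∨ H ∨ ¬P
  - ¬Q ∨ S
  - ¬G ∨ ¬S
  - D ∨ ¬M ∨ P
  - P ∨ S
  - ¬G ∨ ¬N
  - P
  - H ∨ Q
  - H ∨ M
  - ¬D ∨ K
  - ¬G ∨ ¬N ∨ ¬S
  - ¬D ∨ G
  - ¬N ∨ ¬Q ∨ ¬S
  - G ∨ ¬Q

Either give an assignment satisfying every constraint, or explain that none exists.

Unit clause (P) forces P = True.
Set E = True.
  then (¬E ∨ H ∨ ¬P) forces H = True.
Set K = True.
Set N = True.
  then (¬G ∨ ¬N) forces G = False.
  then (¬D ∨ G) forces D = False.
  then (G ∨ ¬Q) forces Q = False.
  then (¬K ∨ M ∨ ¬P ∨ Q) forces M = True.
Set S = True.
All clauses satisfied.

E = True; K = True; N = True; M = True; H = True; P = True; S = True; D = False; Q = False; G = False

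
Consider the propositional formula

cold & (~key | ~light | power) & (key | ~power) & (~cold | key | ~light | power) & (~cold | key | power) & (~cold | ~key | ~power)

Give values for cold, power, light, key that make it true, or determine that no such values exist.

Unit clause (cold) forces cold = True.
Try power = True:
  (key | ~power) forces key = True.
  clause (~cold | ~key | ~power) is falsified — backtrack.
So power = False.
  then (~cold | key | power) forces key = True.
  then (~key | ~light | power) forces light = False.
All clauses satisfied.

cold = True, power = False, light = False, key = True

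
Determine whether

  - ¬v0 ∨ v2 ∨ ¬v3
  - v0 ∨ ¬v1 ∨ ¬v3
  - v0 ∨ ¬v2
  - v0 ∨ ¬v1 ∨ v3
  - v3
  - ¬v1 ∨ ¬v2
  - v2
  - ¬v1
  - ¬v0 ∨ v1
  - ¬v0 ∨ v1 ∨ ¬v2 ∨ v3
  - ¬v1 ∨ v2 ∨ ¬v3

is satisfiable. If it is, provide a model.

Case v1 = True:
  Clause (¬v1) is falsified — contradiction.
Case v1 = False:
  (v3) forces v3 = True.
  (v2) forces v2 = True.
  (v0 ∨ ¬v2) forces v0 = True.
  Clause (¬v0 ∨ v1) is falsified — contradiction.
Both cases fail, so the formula is unsatisfiable.

No satisfying assignment exists.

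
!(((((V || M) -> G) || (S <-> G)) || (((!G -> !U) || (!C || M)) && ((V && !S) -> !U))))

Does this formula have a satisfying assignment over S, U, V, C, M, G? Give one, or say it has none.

S = True, U = True, V = True, C = True, M = False, G = False

  !(((((V || M) -> G) || (S <-> G)) || (((!G -> !U) || (!C || M)) && ((V && !S) -> !U)))) = True
    (((V || M) -> G) || (S <-> G)) || (((!G -> !U) || (!C || M)) && ((V && !S) -> !U)) = False
      ((V || M) -> G) || (S <-> G) = False
        (V || M) -> G = False
          V || M = True
        S <-> G = False
      ((!G -> !U) || (!C || M)) && ((V && !S) -> !U) = False
        (!G -> !U) || (!C || M) = False
          !G -> !U = False
            !G = True
            !U = False
          !C || M = False
            !C = False
        (V && !S) -> !U = True
          V && !S = False
            !S = False
          !U = False
The formula evaluates to True.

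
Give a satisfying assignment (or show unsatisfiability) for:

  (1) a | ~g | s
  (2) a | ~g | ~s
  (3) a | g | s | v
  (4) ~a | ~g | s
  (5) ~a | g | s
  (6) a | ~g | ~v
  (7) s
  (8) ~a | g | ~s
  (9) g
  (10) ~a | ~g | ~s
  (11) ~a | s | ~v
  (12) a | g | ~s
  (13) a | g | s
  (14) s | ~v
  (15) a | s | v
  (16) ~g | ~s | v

Case s = True:
  (g) forces g = True.
  (a | ~g | ~s) forces a = True.
  Clause (~a | ~g | ~s) is falsified — contradiction.
Case s = False:
  Clause (s) is falsified — contradiction.
Both cases fail, so the formula is unsatisfiable.

Unsatisfiable — no assignment works.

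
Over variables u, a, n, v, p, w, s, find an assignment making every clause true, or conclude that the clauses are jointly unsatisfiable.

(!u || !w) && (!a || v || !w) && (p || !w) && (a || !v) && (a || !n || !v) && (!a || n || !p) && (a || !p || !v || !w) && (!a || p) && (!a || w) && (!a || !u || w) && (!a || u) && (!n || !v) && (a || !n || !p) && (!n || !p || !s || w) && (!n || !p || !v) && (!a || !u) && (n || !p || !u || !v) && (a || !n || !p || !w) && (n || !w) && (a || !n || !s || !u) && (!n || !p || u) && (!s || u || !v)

Set u = True.
  then (!u || !w) forces w = False.
  then (!a || w) forces a = False.
  then (a || !v) forces v = False.
Set n = False.
Set p = False.
Set s = True.
All clauses satisfied.

u=T, a=F, n=F, v=F, p=F, w=F, s=T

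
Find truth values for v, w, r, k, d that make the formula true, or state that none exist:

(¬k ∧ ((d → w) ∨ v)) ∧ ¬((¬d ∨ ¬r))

v: False, w: True, r: True, k: False, d: True

  ¬k ∧ ((d → w) ∨ v) = True
    ¬k = True
    (d → w) ∨ v = True
      d → w = True
  ¬((¬d ∨ ¬r)) = True
    ¬d ∨ ¬r = False
      ¬d = False
      ¬r = False
Both conjuncts True, so the formula holds.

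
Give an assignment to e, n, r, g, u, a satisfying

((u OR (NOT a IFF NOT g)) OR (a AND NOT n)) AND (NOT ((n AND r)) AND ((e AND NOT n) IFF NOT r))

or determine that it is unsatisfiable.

e: True, n: False, r: False, g: True, u: True, a: True

  (u OR (NOT a IFF NOT g)) OR (a AND NOT n) = True
    u OR (NOT a IFF NOT g) = True
      NOT a IFF NOT g = True
        NOT a = False
        NOT g = False
    a AND NOT n = True
      NOT n = True
  NOT ((n AND r)) AND ((e AND NOT n) IFF NOT r) = True
    NOT ((n AND r)) = True
      n AND r = False
    (e AND NOT n) IFF NOT r = True
      e AND NOT n = True
        NOT n = True
      NOT r = True
Both conjuncts True, so the formula holds.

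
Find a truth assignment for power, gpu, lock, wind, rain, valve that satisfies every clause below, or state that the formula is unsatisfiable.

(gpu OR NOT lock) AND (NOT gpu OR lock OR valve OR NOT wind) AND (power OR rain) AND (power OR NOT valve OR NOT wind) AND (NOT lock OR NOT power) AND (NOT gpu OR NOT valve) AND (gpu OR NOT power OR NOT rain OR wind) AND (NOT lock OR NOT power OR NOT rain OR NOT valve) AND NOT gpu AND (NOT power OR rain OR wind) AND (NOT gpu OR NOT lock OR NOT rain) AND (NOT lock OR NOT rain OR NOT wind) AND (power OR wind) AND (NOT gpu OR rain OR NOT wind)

power=T, gpu=F, lock=F, wind=T, rain=F, valve=T

Unit clause (NOT gpu) forces gpu = False.
In (gpu OR NOT lock) only NOT lock is left, so lock = False.
Set power = True.
Try wind = False:
  (gpu OR NOT power OR NOT rain OR wind) forces rain = False.
  clause (NOT power OR rain OR wind) is falsified — backtrack.
So wind = True.
Set rain = False.
Set valve = True.
All clauses satisfied.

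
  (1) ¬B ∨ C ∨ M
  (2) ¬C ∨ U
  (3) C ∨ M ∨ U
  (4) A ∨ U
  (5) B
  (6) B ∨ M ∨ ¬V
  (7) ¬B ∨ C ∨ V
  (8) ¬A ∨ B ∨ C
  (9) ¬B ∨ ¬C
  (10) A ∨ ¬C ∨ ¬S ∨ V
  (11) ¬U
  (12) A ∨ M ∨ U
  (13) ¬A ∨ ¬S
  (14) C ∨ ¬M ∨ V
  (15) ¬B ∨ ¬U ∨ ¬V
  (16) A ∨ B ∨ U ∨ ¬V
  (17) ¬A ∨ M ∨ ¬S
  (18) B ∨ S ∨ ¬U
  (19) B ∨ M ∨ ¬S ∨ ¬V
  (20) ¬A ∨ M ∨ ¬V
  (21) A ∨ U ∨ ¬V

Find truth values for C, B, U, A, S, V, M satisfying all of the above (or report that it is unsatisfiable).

C = False; B = True; U = False; A = True; S = False; V = True; M = True

Unit clause (B) forces B = True.
In (¬B ∨ ¬C) only ¬C is left, so C = False.
Unit clause (¬U) forces U = False.
In (¬B ∨ C ∨ M) only M is left, so M = True.
In (A ∨ U) only A is left, so A = True.
In (¬B ∨ C ∨ V) only V is left, so V = True.
In (¬A ∨ ¬S) only ¬S is left, so S = False.
All clauses satisfied.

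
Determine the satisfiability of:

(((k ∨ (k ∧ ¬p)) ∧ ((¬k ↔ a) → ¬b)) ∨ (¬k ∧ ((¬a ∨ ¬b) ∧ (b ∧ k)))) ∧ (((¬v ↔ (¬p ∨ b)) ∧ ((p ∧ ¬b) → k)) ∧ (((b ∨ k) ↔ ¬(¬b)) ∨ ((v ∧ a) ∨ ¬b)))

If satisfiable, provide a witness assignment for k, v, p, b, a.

k = True; v = False; p = True; b = True; a = True

  ((k ∨ (k ∧ ¬p)) ∧ ((¬k ↔ a) → ¬b)) ∨ (¬k ∧ ((¬a ∨ ¬b) ∧ (b ∧ k))) = True
    (k ∨ (k ∧ ¬p)) ∧ ((¬k ↔ a) → ¬b) = True
      k ∨ (k ∧ ¬p) = True
        k ∧ ¬p = False
          ¬p = False
      (¬k ↔ a) → ¬b = True
        ¬k ↔ a = False
          ¬k = False
        ¬b = False
    ¬k ∧ ((¬a ∨ ¬b) ∧ (b ∧ k)) = False
      ¬k = False
      (¬a ∨ ¬b) ∧ (b ∧ k) = False
        ¬a ∨ ¬b = False
          ¬a = False
          ¬b = False
        b ∧ k = True
  ((¬v ↔ (¬p ∨ b)) ∧ ((p ∧ ¬b) → k)) ∧ (((b ∨ k) ↔ ¬(¬b)) ∨ ((v ∧ a) ∨ ¬b)) = True
    (¬v ↔ (¬p ∨ b)) ∧ ((p ∧ ¬b) → k) = True
      ¬v ↔ (¬p ∨ b) = True
        ¬v = True
        ¬p ∨ b = True
          ¬p = False
      (p ∧ ¬b) → k = True
        p ∧ ¬b = False
          ¬b = False
    ((b ∨ k) ↔ ¬(¬b)) ∨ ((v ∧ a) ∨ ¬b) = True
      (b ∨ k) ↔ ¬(¬b) = True
        b ∨ k = True
        ¬(¬b) = True
          ¬b = False
      (v ∧ a) ∨ ¬b = False
        v ∧ a = False
        ¬b = False
Both conjuncts True, so the formula holds.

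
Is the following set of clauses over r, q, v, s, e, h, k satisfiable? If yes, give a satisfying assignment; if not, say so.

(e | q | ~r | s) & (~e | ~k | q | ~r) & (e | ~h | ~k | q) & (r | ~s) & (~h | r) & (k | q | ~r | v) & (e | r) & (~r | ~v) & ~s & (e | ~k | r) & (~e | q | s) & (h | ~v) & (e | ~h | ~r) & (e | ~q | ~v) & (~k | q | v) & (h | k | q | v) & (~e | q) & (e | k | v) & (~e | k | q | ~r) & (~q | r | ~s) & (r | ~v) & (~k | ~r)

Unit clause (~s) forces s = False.
Set r = False.
  then (~h | r) forces h = False.
  then (e | r) forces e = True.
  then (~e | q | s) forces q = True.
  then (h | ~v) forces v = False.
Set k = False.
All clauses satisfied.

r = False; q = True; v = False; s = False; e = True; h = False; k = False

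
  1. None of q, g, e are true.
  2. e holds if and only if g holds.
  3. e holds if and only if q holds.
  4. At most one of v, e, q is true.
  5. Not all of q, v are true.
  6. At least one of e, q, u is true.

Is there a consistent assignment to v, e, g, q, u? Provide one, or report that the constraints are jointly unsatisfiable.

v: True, e: False, g: False, q: False, u: True

  (1) {q, g, e}: 0 true — none ✓
  (2) e=F, g=F — same ✓
  (3) e=F, q=F — same ✓
  (4) {v, e, q}: 1 true — at most one ✓
  (5) {q, v}: 1/2 true — not all ✓
  (6) {e, q, u}: 1 true — at least one ✓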